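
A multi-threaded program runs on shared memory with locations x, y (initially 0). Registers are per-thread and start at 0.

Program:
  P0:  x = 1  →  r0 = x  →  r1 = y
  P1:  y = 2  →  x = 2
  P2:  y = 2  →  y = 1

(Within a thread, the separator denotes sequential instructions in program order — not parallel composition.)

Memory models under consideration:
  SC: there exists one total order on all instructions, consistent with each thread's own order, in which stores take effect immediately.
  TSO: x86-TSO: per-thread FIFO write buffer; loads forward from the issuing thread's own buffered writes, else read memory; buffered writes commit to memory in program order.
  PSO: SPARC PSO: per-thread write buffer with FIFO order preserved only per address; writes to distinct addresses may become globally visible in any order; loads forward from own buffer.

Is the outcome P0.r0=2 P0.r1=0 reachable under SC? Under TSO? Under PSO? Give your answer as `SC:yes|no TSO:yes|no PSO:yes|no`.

SC:no TSO:no PSO:yes

outcome vector order: (P0.r0,P0.r1)
SC: 5 outcomes — {1/0 1/1 1/2 2/1 2/2}
TSO: 5 outcomes — {1/0 1/1 1/2 2/1 2/2}
PSO: 6 outcomes — {1/0 1/1 1/2 2/0 2/1 2/2}
target 2/0 ∈ {PSO}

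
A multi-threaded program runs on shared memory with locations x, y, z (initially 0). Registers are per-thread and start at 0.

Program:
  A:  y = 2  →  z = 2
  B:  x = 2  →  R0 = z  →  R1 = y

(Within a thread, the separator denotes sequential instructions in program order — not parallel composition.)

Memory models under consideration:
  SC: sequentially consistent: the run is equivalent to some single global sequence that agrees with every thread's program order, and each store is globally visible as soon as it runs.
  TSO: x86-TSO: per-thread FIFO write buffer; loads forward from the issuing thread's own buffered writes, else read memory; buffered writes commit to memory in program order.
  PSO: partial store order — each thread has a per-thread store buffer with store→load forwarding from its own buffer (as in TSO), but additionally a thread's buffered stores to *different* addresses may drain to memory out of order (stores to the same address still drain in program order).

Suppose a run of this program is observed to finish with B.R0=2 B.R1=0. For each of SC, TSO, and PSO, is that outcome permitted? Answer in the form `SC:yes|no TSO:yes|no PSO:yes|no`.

SC:no TSO:no PSO:yes

outcome vector order: (B.R0,B.R1)
[SC] allowed = {0/0; 0/2; 2/2}
[TSO] allowed = {0/0; 0/2; 2/2}
[PSO] allowed = {0/0; 0/2; 2/0; 2/2}
target 2/0 ∈ {PSO}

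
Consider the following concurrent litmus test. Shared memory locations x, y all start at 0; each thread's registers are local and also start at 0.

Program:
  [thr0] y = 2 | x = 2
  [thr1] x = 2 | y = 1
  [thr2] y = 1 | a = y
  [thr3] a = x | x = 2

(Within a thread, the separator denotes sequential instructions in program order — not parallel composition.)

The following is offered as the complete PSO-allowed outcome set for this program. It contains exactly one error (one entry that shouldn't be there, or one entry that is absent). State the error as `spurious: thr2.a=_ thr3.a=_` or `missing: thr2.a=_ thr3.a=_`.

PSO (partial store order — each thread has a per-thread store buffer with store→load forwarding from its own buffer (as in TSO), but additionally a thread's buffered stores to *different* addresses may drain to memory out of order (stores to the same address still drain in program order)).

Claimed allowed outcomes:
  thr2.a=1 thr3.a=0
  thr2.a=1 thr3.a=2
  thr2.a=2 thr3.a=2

missing: thr2.a=2 thr3.a=0

outcome vector order: (thr2.a,thr3.a)
PSO: 4 outcomes — {1/0 1/2 2/0 2/2}
PSO∖claimed = {2/0}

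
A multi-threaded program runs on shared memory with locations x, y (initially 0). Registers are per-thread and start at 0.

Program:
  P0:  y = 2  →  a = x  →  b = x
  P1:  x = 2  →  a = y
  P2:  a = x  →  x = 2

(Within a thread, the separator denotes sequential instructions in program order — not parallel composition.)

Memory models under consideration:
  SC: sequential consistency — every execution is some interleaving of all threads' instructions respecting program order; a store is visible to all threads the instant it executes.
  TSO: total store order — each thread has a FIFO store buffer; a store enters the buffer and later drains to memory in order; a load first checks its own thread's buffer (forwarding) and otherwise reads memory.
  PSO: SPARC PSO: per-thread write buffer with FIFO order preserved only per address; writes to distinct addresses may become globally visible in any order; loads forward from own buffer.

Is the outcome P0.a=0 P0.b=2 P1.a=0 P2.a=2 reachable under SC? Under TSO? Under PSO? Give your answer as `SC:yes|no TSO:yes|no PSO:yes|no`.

SC:no TSO:yes PSO:yes

outcome vector order: (P0.a,P0.b,P1.a,P2.a)
under SC → (0,0,2,0), (0,0,2,2), (0,2,2,0), (0,2,2,2), (2,2,0,0), (2,2,0,2), (2,2,2,0), (2,2,2,2)
under TSO → (0,0,0,0), (0,0,0,2), (0,0,2,0), (0,0,2,2), (0,2,0,0), (0,2,0,2), (0,2,2,0), (0,2,2,2), (2,2,0,0), (2,2,0,2), (2,2,2,0), (2,2,2,2)
under PSO → (0,0,0,0), (0,0,0,2), (0,0,2,0), (0,0,2,2), (0,2,0,0), (0,2,0,2), (0,2,2,0), (0,2,2,2), (2,2,0,0), (2,2,0,2), (2,2,2,0), (2,2,2,2)
target (0,2,0,2) ∈ {TSO,PSO}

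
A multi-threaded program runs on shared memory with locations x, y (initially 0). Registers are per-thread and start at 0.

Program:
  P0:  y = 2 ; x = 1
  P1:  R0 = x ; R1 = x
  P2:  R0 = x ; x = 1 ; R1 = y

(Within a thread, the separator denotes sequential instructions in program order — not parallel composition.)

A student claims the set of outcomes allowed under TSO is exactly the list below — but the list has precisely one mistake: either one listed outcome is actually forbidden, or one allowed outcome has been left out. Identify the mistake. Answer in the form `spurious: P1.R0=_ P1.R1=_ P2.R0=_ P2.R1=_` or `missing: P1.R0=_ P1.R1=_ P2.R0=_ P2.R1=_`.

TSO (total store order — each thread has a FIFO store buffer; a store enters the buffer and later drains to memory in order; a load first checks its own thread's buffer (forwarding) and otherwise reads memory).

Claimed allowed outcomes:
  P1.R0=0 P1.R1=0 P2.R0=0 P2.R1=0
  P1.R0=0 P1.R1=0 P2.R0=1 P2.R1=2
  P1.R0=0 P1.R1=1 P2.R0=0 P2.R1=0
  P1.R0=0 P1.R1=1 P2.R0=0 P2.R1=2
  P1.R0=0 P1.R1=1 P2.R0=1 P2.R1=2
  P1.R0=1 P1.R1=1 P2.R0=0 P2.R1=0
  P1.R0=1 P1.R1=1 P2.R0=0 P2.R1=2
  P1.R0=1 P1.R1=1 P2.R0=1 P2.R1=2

outcome vector order: (P1.R0,P1.R1,P2.R0,P2.R1)
[TSO] allowed = {<0 0 0 0>; <0 0 0 2>; <0 0 1 2>; <0 1 0 0>; <0 1 0 2>; <0 1 1 2>; <1 1 0 0>; <1 1 0 2>; <1 1 1 2>}
TSO∖claimed = {<0 0 0 2>}

missing: P1.R0=0 P1.R1=0 P2.R0=0 P2.R1=2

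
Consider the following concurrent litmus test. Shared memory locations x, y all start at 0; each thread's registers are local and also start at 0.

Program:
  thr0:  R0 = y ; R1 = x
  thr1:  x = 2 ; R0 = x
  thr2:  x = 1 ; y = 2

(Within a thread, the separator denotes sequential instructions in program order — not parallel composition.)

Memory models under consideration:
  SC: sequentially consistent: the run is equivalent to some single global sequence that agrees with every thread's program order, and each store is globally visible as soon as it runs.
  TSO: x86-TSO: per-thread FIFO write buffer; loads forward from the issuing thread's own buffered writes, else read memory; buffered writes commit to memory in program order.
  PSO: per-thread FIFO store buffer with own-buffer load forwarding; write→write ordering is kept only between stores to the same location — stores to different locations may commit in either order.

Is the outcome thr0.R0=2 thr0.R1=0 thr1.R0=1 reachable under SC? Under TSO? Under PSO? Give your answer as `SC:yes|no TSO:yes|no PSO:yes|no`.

outcome vector order: (thr0.R0,thr0.R1,thr1.R0)
SC: 9 outcomes — {<0 0 1> <0 0 2> <0 1 1> <0 1 2> <0 2 1> <0 2 2> <2 1 1> <2 1 2> <2 2 2>}
TSO: 9 outcomes — {<0 0 1> <0 0 2> <0 1 1> <0 1 2> <0 2 1> <0 2 2> <2 1 1> <2 1 2> <2 2 2>}
PSO: 12 outcomes — {<0 0 1> <0 0 2> <0 1 1> <0 1 2> <0 2 1> <0 2 2> <2 0 1> <2 0 2> <2 1 1> <2 1 2> <2 2 1> <2 2 2>}
target <2 0 1> ∈ {PSO}

SC:no TSO:no PSO:yes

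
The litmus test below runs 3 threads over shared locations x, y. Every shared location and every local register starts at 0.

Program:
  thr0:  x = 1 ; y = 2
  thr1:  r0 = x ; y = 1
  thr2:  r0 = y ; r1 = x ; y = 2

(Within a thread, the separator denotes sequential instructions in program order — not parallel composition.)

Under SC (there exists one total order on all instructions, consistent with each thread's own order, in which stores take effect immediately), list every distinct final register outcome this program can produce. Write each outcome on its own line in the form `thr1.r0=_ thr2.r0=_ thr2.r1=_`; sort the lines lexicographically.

thr1.r0=0 thr2.r0=0 thr2.r1=0
thr1.r0=0 thr2.r0=0 thr2.r1=1
thr1.r0=0 thr2.r0=1 thr2.r1=0
thr1.r0=0 thr2.r0=1 thr2.r1=1
thr1.r0=0 thr2.r0=2 thr2.r1=1
thr1.r0=1 thr2.r0=0 thr2.r1=0
thr1.r0=1 thr2.r0=0 thr2.r1=1
thr1.r0=1 thr2.r0=1 thr2.r1=1
thr1.r0=1 thr2.r0=2 thr2.r1=1

outcome vector order: (thr1.r0,thr2.r0,thr2.r1)
|SC outcomes| = 9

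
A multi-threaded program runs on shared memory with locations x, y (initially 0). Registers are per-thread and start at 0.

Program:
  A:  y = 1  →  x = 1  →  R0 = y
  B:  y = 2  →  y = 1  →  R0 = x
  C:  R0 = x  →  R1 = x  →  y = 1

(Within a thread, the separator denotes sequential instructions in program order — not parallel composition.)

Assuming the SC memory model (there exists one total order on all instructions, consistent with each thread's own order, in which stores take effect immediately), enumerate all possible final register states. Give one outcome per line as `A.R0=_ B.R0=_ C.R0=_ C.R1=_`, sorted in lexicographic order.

A.R0=1 B.R0=0 C.R0=0 C.R1=0
A.R0=1 B.R0=0 C.R0=0 C.R1=1
A.R0=1 B.R0=0 C.R0=1 C.R1=1
A.R0=1 B.R0=1 C.R0=0 C.R1=0
A.R0=1 B.R0=1 C.R0=0 C.R1=1
A.R0=1 B.R0=1 C.R0=1 C.R1=1
A.R0=2 B.R0=1 C.R0=0 C.R1=0
A.R0=2 B.R0=1 C.R0=0 C.R1=1
A.R0=2 B.R0=1 C.R0=1 C.R1=1

outcome vector order: (A.R0,B.R0,C.R0,C.R1)
|SC outcomes| = 9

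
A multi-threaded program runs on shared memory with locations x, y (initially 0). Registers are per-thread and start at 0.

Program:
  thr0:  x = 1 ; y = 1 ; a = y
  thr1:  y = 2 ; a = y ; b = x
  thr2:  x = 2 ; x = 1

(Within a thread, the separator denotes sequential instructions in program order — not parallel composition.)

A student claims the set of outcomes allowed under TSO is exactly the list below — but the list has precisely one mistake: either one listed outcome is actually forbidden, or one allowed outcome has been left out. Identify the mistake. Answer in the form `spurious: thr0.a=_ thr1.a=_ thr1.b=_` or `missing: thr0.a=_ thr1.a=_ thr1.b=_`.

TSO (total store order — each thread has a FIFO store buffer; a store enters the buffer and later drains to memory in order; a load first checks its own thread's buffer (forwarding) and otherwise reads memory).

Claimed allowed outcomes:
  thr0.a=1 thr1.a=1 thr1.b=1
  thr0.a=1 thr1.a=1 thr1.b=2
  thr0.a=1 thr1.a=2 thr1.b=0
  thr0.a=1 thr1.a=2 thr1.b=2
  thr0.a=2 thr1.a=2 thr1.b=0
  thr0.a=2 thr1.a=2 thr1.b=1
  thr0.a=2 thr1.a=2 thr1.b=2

outcome vector order: (thr0.a,thr1.a,thr1.b)
TSO (8): 1/1/1, 1/1/2, 1/2/0, 1/2/1, 1/2/2, 2/2/0, 2/2/1, 2/2/2
TSO∖claimed = {1/2/1}

missing: thr0.a=1 thr1.a=2 thr1.b=1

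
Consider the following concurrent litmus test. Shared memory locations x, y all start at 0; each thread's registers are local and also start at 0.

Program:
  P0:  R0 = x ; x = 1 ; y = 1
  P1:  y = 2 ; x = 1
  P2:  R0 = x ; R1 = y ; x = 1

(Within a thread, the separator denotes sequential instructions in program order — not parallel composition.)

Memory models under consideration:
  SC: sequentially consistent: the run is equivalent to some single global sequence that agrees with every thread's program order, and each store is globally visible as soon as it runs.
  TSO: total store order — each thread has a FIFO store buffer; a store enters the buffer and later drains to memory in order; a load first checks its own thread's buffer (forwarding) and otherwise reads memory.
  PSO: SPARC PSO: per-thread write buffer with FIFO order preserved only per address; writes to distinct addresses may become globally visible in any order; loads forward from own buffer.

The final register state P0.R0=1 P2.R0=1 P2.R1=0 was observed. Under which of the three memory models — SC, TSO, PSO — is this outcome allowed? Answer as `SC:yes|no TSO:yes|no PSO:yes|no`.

SC:no TSO:no PSO:yes

outcome vector order: (P0.R0,P2.R0,P2.R1)
SC (11): 0/0/0; 0/0/1; 0/0/2; 0/1/0; 0/1/1; 0/1/2; 1/0/0; 1/0/1; 1/0/2; 1/1/1; 1/1/2
TSO (11): 0/0/0; 0/0/1; 0/0/2; 0/1/0; 0/1/1; 0/1/2; 1/0/0; 1/0/1; 1/0/2; 1/1/1; 1/1/2
PSO (12): 0/0/0; 0/0/1; 0/0/2; 0/1/0; 0/1/1; 0/1/2; 1/0/0; 1/0/1; 1/0/2; 1/1/0; 1/1/1; 1/1/2
target 1/1/0 ∈ {PSO}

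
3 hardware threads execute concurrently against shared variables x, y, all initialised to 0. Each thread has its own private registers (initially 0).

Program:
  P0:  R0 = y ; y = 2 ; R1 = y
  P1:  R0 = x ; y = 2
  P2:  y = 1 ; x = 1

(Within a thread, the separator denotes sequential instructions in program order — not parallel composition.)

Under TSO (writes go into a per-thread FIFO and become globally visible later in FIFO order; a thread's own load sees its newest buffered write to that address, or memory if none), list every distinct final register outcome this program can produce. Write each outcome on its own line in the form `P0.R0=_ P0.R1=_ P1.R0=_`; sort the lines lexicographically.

outcome vector order: (P0.R0,P0.R1,P1.R0)
|TSO outcomes| = 9

P0.R0=0 P0.R1=1 P1.R0=0
P0.R0=0 P0.R1=1 P1.R0=1
P0.R0=0 P0.R1=2 P1.R0=0
P0.R0=0 P0.R1=2 P1.R0=1
P0.R0=1 P0.R1=2 P1.R0=0
P0.R0=1 P0.R1=2 P1.R0=1
P0.R0=2 P0.R1=1 P1.R0=0
P0.R0=2 P0.R1=2 P1.R0=0
P0.R0=2 P0.R1=2 P1.R0=1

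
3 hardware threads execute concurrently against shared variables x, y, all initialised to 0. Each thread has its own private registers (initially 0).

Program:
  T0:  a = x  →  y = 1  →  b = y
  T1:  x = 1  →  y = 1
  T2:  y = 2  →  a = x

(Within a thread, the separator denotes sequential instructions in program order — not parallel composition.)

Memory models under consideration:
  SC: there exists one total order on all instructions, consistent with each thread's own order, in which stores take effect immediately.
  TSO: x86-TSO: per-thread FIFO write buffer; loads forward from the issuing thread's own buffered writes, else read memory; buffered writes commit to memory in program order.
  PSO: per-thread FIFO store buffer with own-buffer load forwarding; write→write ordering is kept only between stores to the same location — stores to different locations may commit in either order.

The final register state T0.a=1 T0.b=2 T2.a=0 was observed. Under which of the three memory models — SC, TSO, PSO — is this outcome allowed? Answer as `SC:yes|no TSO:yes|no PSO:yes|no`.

SC:no TSO:yes PSO:yes

outcome vector order: (T0.a,T0.b,T2.a)
[SC] allowed = {(0,1,0) (0,1,1) (0,2,0) (0,2,1) (1,1,0) (1,1,1) (1,2,1)}
[TSO] allowed = {(0,1,0) (0,1,1) (0,2,0) (0,2,1) (1,1,0) (1,1,1) (1,2,0) (1,2,1)}
[PSO] allowed = {(0,1,0) (0,1,1) (0,2,0) (0,2,1) (1,1,0) (1,1,1) (1,2,0) (1,2,1)}
target (1,2,0) ∈ {TSO,PSO}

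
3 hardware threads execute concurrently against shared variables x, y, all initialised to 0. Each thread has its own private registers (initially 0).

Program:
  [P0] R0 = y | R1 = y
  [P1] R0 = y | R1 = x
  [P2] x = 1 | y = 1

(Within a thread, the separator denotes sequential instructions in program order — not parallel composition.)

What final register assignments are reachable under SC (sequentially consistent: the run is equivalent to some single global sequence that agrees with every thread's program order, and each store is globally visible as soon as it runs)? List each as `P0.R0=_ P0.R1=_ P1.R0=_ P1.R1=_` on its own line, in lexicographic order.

outcome vector order: (P0.R0,P0.R1,P1.R0,P1.R1)
|SC outcomes| = 9

P0.R0=0 P0.R1=0 P1.R0=0 P1.R1=0
P0.R0=0 P0.R1=0 P1.R0=0 P1.R1=1
P0.R0=0 P0.R1=0 P1.R0=1 P1.R1=1
P0.R0=0 P0.R1=1 P1.R0=0 P1.R1=0
P0.R0=0 P0.R1=1 P1.R0=0 P1.R1=1
P0.R0=0 P0.R1=1 P1.R0=1 P1.R1=1
P0.R0=1 P0.R1=1 P1.R0=0 P1.R1=0
P0.R0=1 P0.R1=1 P1.R0=0 P1.R1=1
P0.R0=1 P0.R1=1 P1.R0=1 P1.R1=1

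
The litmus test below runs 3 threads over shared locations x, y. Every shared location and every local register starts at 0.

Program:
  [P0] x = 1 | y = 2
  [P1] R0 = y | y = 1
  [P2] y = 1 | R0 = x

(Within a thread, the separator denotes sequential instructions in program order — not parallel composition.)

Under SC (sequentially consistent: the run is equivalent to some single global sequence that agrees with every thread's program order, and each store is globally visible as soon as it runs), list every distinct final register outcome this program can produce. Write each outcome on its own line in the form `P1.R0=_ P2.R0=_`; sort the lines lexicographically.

outcome vector order: (P1.R0,P2.R0)
|SC outcomes| = 6

P1.R0=0 P2.R0=0
P1.R0=0 P2.R0=1
P1.R0=1 P2.R0=0
P1.R0=1 P2.R0=1
P1.R0=2 P2.R0=0
P1.R0=2 P2.R0=1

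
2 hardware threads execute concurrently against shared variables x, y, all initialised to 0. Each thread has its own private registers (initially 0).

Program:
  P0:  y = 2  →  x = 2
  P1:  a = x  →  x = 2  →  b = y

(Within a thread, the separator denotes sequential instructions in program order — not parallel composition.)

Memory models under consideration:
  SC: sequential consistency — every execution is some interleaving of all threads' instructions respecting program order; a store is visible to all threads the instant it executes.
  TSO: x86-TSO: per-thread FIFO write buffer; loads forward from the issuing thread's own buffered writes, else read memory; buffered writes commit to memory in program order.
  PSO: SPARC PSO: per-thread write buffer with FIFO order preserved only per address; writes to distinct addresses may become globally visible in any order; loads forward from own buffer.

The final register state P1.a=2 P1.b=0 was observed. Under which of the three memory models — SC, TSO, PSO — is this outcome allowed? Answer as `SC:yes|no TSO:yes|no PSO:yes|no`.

outcome vector order: (P1.a,P1.b)
SC: 3 outcomes — {(0,0) (0,2) (2,2)}
TSO: 3 outcomes — {(0,0) (0,2) (2,2)}
PSO: 4 outcomes — {(0,0) (0,2) (2,0) (2,2)}
target (2,0) ∈ {PSO}

SC:no TSO:no PSO:yes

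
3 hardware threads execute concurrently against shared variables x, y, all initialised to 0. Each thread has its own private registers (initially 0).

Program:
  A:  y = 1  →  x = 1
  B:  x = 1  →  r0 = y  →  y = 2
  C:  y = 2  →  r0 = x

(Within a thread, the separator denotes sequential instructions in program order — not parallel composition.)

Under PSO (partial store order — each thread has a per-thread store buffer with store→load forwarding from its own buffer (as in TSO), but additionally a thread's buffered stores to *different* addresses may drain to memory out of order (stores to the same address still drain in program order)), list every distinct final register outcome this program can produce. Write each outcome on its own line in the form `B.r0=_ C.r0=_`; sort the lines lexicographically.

outcome vector order: (B.r0,C.r0)
|PSO outcomes| = 6

B.r0=0 C.r0=0
B.r0=0 C.r0=1
B.r0=1 C.r0=0
B.r0=1 C.r0=1
B.r0=2 C.r0=0
B.r0=2 C.r0=1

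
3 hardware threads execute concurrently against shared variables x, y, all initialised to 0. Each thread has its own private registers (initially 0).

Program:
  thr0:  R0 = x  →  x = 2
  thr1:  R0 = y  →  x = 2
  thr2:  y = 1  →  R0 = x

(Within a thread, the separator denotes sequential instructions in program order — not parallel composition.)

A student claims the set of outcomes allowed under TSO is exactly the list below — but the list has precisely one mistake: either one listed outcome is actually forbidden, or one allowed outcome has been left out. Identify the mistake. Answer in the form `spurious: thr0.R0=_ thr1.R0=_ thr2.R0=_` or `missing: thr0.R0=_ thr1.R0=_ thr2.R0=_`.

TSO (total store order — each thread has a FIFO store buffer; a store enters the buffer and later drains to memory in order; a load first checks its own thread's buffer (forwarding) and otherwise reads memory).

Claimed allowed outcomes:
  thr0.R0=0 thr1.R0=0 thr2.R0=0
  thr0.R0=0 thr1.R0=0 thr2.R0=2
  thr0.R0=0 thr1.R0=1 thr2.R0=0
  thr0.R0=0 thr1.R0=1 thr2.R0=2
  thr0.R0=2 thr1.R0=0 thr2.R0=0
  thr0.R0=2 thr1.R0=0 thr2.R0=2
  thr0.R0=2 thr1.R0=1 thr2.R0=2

outcome vector order: (thr0.R0,thr1.R0,thr2.R0)
[TSO] allowed = {(0,0,0), (0,0,2), (0,1,0), (0,1,2), (2,0,0), (2,0,2), (2,1,0), (2,1,2)}
TSO∖claimed = {(2,1,0)}

missing: thr0.R0=2 thr1.R0=1 thr2.R0=0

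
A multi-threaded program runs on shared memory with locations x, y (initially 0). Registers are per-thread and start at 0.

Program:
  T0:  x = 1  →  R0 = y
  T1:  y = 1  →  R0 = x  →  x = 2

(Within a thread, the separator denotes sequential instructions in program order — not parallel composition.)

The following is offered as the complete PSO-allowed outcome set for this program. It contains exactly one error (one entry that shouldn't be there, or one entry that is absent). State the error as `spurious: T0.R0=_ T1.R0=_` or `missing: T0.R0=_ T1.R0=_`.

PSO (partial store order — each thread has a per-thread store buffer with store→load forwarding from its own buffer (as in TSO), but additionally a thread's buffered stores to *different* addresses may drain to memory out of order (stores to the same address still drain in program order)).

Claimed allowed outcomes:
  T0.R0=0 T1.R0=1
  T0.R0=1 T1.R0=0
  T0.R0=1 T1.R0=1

missing: T0.R0=0 T1.R0=0

outcome vector order: (T0.R0,T1.R0)
PSO (4): 0/0 0/1 1/0 1/1
PSO∖claimed = {0/0}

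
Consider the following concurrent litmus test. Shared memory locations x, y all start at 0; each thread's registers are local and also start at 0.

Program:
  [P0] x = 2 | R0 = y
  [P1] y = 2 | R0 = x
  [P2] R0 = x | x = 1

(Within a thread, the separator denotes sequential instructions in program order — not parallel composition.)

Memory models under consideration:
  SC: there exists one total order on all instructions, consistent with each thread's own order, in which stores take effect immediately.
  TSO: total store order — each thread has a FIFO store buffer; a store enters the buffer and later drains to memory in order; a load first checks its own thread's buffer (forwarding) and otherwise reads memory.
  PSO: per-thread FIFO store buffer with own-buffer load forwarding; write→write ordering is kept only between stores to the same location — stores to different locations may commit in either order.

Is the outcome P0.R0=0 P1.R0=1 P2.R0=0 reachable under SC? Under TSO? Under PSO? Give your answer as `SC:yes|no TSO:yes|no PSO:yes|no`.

outcome vector order: (P0.R0,P1.R0,P2.R0)
SC: 10 outcomes — {<0 1 0>, <0 1 2>, <0 2 0>, <0 2 2>, <2 0 0>, <2 0 2>, <2 1 0>, <2 1 2>, <2 2 0>, <2 2 2>}
TSO: 12 outcomes — {<0 0 0>, <0 0 2>, <0 1 0>, <0 1 2>, <0 2 0>, <0 2 2>, <2 0 0>, <2 0 2>, <2 1 0>, <2 1 2>, <2 2 0>, <2 2 2>}
PSO: 12 outcomes — {<0 0 0>, <0 0 2>, <0 1 0>, <0 1 2>, <0 2 0>, <0 2 2>, <2 0 0>, <2 0 2>, <2 1 0>, <2 1 2>, <2 2 0>, <2 2 2>}
target <0 1 0> ∈ {SC,TSO,PSO}

SC:yes TSO:yes PSO:yes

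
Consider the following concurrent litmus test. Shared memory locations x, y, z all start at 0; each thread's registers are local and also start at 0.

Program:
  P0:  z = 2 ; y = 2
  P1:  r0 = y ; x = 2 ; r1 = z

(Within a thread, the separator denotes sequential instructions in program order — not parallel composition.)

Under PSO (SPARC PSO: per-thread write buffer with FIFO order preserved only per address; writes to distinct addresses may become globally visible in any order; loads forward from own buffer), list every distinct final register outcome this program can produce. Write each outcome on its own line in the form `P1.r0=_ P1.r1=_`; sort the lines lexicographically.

P1.r0=0 P1.r1=0
P1.r0=0 P1.r1=2
P1.r0=2 P1.r1=0
P1.r0=2 P1.r1=2

outcome vector order: (P1.r0,P1.r1)
|PSO outcomes| = 4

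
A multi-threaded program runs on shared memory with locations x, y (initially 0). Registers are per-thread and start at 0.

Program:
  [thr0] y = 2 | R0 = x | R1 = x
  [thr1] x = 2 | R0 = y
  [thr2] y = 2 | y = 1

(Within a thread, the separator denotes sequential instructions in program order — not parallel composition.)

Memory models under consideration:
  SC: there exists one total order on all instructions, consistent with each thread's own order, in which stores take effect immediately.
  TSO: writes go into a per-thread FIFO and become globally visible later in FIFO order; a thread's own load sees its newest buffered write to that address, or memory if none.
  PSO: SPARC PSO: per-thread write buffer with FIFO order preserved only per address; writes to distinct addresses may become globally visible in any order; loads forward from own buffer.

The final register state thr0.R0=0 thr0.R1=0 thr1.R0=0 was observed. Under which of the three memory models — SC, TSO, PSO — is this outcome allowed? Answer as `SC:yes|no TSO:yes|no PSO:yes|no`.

outcome vector order: (thr0.R0,thr0.R1,thr1.R0)
under SC → <0 0 1> <0 0 2> <0 2 1> <0 2 2> <2 2 0> <2 2 1> <2 2 2>
under TSO → <0 0 0> <0 0 1> <0 0 2> <0 2 0> <0 2 1> <0 2 2> <2 2 0> <2 2 1> <2 2 2>
under PSO → <0 0 0> <0 0 1> <0 0 2> <0 2 0> <0 2 1> <0 2 2> <2 2 0> <2 2 1> <2 2 2>
target <0 0 0> ∈ {TSO,PSO}

SC:no TSO:yes PSO:yes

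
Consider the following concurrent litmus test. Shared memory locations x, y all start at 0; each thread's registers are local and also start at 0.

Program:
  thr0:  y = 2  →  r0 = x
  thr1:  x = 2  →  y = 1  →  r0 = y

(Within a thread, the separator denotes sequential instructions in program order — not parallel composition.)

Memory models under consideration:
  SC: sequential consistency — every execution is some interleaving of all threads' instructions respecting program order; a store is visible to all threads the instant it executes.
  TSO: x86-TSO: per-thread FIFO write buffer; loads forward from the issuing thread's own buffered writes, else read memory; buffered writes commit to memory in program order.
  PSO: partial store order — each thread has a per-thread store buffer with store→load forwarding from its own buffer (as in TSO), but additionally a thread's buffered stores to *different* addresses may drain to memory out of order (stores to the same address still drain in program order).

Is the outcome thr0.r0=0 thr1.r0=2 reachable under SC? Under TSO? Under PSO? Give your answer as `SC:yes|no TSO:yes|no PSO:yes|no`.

outcome vector order: (thr0.r0,thr1.r0)
[SC] allowed = {(0,1); (2,1); (2,2)}
[TSO] allowed = {(0,1); (0,2); (2,1); (2,2)}
[PSO] allowed = {(0,1); (0,2); (2,1); (2,2)}
target (0,2) ∈ {TSO,PSO}

SC:no TSO:yes PSO:yes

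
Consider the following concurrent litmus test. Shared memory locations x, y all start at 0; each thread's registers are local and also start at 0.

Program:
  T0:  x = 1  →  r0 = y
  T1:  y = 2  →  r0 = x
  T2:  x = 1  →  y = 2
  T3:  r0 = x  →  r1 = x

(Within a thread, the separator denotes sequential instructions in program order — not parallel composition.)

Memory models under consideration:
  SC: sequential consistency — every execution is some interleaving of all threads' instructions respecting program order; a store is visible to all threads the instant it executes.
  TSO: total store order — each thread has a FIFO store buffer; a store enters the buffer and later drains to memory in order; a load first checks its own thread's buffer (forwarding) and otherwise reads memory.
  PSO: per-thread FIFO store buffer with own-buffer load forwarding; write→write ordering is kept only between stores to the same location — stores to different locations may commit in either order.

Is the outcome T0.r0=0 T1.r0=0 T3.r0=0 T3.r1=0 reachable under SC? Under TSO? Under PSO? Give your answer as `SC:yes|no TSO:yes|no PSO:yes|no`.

outcome vector order: (T0.r0,T1.r0,T3.r0,T3.r1)
under SC → 0/1/0/0, 0/1/0/1, 0/1/1/1, 2/0/0/0, 2/0/0/1, 2/0/1/1, 2/1/0/0, 2/1/0/1, 2/1/1/1
under TSO → 0/0/0/0, 0/0/0/1, 0/0/1/1, 0/1/0/0, 0/1/0/1, 0/1/1/1, 2/0/0/0, 2/0/0/1, 2/0/1/1, 2/1/0/0, 2/1/0/1, 2/1/1/1
under PSO → 0/0/0/0, 0/0/0/1, 0/0/1/1, 0/1/0/0, 0/1/0/1, 0/1/1/1, 2/0/0/0, 2/0/0/1, 2/0/1/1, 2/1/0/0, 2/1/0/1, 2/1/1/1
target 0/0/0/0 ∈ {TSO,PSO}

SC:no TSO:yes PSO:yes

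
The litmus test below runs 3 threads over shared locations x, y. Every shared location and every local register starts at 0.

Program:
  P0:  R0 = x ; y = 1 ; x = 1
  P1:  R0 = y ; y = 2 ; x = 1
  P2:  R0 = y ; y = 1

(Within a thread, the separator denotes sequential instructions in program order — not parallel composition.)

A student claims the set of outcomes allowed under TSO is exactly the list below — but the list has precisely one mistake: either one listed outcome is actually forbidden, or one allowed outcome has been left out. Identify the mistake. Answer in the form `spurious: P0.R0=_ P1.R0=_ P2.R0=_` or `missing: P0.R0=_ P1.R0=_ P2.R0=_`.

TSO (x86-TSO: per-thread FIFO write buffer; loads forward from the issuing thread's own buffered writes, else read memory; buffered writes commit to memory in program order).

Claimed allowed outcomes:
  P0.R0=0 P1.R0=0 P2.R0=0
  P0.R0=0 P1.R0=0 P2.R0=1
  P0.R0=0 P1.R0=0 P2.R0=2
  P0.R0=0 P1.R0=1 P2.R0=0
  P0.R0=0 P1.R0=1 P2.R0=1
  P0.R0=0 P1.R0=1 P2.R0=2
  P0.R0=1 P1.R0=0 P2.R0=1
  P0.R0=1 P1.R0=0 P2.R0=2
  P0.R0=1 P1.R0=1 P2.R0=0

missing: P0.R0=1 P1.R0=0 P2.R0=0

outcome vector order: (P0.R0,P1.R0,P2.R0)
TSO (10): (0,0,0) (0,0,1) (0,0,2) (0,1,0) (0,1,1) (0,1,2) (1,0,0) (1,0,1) (1,0,2) (1,1,0)
TSO∖claimed = {(1,0,0)}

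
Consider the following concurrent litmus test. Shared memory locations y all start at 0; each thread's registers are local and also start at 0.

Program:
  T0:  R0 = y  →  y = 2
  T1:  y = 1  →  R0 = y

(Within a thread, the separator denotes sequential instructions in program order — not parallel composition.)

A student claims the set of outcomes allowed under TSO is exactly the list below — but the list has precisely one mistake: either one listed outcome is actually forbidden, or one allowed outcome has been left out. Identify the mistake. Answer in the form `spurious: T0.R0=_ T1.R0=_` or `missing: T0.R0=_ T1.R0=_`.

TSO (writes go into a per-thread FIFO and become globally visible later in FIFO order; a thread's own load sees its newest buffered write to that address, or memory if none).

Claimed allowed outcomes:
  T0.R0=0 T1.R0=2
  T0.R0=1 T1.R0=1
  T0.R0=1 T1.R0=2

outcome vector order: (T0.R0,T1.R0)
TSO: 4 outcomes — {(0,1) (0,2) (1,1) (1,2)}
TSO∖claimed = {(0,1)}

missing: T0.R0=0 T1.R0=1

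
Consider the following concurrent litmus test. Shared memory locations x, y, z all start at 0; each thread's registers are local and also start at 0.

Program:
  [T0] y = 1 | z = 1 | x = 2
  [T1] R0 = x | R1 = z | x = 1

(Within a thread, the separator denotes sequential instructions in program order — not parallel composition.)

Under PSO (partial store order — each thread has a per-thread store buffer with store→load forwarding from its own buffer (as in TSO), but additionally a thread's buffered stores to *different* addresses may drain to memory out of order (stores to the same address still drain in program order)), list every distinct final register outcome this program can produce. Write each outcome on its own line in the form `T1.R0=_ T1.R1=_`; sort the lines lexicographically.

outcome vector order: (T1.R0,T1.R1)
|PSO outcomes| = 4

T1.R0=0 T1.R1=0
T1.R0=0 T1.R1=1
T1.R0=2 T1.R1=0
T1.R0=2 T1.R1=1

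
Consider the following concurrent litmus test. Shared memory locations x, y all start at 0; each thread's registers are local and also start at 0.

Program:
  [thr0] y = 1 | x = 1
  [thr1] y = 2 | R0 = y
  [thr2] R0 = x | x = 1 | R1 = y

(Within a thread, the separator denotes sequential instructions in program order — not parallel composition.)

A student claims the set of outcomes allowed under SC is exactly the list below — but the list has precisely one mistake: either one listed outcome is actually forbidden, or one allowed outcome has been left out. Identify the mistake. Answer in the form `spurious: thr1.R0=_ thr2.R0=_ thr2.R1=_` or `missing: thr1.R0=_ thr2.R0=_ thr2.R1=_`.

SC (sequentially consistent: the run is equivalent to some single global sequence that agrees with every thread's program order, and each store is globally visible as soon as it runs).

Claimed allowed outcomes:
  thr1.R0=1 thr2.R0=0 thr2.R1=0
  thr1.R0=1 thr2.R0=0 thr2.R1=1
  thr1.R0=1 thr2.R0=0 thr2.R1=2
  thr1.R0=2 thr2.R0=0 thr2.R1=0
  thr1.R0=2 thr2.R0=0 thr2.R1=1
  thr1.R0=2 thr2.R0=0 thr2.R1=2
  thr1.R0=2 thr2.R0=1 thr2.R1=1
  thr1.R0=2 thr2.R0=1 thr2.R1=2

missing: thr1.R0=1 thr2.R0=1 thr2.R1=1

outcome vector order: (thr1.R0,thr2.R0,thr2.R1)
[SC] allowed = {100, 101, 102, 111, 200, 201, 202, 211, 212}
SC∖claimed = {111}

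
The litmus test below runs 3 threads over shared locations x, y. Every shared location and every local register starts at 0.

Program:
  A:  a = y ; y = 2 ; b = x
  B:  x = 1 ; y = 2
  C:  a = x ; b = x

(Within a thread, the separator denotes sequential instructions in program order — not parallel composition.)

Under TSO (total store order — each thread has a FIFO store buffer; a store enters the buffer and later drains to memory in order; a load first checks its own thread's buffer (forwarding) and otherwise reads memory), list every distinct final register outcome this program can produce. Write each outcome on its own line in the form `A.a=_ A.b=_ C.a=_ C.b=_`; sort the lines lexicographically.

outcome vector order: (A.a,A.b,C.a,C.b)
|TSO outcomes| = 9

A.a=0 A.b=0 C.a=0 C.b=0
A.a=0 A.b=0 C.a=0 C.b=1
A.a=0 A.b=0 C.a=1 C.b=1
A.a=0 A.b=1 C.a=0 C.b=0
A.a=0 A.b=1 C.a=0 C.b=1
A.a=0 A.b=1 C.a=1 C.b=1
A.a=2 A.b=1 C.a=0 C.b=0
A.a=2 A.b=1 C.a=0 C.b=1
A.a=2 A.b=1 C.a=1 C.b=1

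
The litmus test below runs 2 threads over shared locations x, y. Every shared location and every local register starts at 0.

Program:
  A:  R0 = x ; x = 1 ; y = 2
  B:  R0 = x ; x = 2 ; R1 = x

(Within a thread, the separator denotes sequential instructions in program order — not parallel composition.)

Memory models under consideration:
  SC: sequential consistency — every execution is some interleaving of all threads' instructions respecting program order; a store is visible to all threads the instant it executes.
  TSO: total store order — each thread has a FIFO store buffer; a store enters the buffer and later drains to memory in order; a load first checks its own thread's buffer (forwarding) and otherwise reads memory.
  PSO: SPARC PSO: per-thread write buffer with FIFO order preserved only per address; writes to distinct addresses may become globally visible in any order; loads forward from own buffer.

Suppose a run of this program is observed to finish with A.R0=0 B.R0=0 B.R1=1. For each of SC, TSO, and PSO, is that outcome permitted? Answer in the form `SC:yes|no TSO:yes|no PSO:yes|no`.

outcome vector order: (A.R0,B.R0,B.R1)
SC: 5 outcomes — {0/0/1; 0/0/2; 0/1/2; 2/0/1; 2/0/2}
TSO: 5 outcomes — {0/0/1; 0/0/2; 0/1/2; 2/0/1; 2/0/2}
PSO: 5 outcomes — {0/0/1; 0/0/2; 0/1/2; 2/0/1; 2/0/2}
target 0/0/1 ∈ {SC,TSO,PSO}

SC:yes TSO:yes PSO:yes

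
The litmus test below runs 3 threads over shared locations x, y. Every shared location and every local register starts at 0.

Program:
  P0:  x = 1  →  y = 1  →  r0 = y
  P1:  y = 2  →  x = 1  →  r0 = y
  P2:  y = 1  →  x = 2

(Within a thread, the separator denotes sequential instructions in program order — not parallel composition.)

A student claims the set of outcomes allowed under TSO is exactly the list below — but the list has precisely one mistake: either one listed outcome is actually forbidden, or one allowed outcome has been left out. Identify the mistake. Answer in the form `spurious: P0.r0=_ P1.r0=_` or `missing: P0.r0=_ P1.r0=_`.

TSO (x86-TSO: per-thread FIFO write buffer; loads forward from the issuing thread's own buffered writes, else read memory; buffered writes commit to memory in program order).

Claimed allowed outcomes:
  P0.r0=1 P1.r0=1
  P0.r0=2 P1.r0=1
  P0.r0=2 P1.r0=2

outcome vector order: (P0.r0,P1.r0)
TSO (4): 1/1 1/2 2/1 2/2
TSO∖claimed = {1/2}

missing: P0.r0=1 P1.r0=2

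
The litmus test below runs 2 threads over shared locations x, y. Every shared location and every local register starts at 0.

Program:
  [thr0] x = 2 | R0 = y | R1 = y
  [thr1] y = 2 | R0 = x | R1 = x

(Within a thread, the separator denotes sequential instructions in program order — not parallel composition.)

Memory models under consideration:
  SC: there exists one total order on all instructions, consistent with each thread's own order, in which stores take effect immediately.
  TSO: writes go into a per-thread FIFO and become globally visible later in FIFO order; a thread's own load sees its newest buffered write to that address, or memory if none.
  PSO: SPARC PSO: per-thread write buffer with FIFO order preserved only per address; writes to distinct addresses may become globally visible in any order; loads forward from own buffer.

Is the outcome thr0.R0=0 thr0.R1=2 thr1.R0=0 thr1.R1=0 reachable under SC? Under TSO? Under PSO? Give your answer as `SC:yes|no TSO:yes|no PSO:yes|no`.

SC:no TSO:yes PSO:yes

outcome vector order: (thr0.R0,thr0.R1,thr1.R0,thr1.R1)
under SC → 0022 0222 2200 2202 2222
under TSO → 0000 0002 0022 0200 0202 0222 2200 2202 2222
under PSO → 0000 0002 0022 0200 0202 0222 2200 2202 2222
target 0200 ∈ {TSO,PSO}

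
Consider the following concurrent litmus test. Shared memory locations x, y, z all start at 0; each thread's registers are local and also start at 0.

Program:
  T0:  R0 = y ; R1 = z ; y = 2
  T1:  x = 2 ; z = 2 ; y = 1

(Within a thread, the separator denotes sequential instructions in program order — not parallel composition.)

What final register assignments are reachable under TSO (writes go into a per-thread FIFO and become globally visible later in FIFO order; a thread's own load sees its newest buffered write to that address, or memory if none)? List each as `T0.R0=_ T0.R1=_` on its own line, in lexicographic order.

outcome vector order: (T0.R0,T0.R1)
|TSO outcomes| = 3

T0.R0=0 T0.R1=0
T0.R0=0 T0.R1=2
T0.R0=1 T0.R1=2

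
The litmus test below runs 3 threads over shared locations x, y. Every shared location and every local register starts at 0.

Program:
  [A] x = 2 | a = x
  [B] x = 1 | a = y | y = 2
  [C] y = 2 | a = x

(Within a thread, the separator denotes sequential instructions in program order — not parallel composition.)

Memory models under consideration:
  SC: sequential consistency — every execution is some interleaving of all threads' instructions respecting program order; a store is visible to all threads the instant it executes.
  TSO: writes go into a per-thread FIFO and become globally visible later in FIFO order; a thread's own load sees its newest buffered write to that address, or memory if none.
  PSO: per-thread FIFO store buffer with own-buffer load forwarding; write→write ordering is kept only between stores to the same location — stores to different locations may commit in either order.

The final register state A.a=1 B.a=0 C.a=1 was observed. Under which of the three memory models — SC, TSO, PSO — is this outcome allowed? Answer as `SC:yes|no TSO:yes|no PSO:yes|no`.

SC:yes TSO:yes PSO:yes

outcome vector order: (A.a,B.a,C.a)
SC (9): <1 0 1>, <1 2 0>, <1 2 1>, <1 2 2>, <2 0 1>, <2 0 2>, <2 2 0>, <2 2 1>, <2 2 2>
TSO (12): <1 0 0>, <1 0 1>, <1 0 2>, <1 2 0>, <1 2 1>, <1 2 2>, <2 0 0>, <2 0 1>, <2 0 2>, <2 2 0>, <2 2 1>, <2 2 2>
PSO (12): <1 0 0>, <1 0 1>, <1 0 2>, <1 2 0>, <1 2 1>, <1 2 2>, <2 0 0>, <2 0 1>, <2 0 2>, <2 2 0>, <2 2 1>, <2 2 2>
target <1 0 1> ∈ {SC,TSO,PSO}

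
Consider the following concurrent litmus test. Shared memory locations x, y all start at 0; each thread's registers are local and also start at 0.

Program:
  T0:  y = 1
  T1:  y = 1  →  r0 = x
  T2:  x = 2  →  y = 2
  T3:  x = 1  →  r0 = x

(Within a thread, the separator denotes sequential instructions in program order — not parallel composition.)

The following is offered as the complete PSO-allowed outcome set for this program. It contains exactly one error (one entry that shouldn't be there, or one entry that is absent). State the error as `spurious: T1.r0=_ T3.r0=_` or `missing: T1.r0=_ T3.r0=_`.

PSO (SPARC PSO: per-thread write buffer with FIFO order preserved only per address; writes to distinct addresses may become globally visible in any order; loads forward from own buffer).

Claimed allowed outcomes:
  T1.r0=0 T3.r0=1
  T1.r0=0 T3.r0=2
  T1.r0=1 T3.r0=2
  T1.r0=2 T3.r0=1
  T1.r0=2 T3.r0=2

missing: T1.r0=1 T3.r0=1

outcome vector order: (T1.r0,T3.r0)
PSO (6): 01; 02; 11; 12; 21; 22
PSO∖claimed = {11}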